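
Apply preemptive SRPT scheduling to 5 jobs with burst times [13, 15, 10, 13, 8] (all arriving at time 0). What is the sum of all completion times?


Since all jobs arrive at t=0, SRPT equals SPT ordering.
SPT order: [8, 10, 13, 13, 15]
Completion times:
  Job 1: p=8, C=8
  Job 2: p=10, C=18
  Job 3: p=13, C=31
  Job 4: p=13, C=44
  Job 5: p=15, C=59
Total completion time = 8 + 18 + 31 + 44 + 59 = 160

160


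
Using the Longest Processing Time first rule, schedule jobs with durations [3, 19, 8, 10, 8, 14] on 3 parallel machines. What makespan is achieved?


Sort jobs in decreasing order (LPT): [19, 14, 10, 8, 8, 3]
Assign each job to the least loaded machine:
  Machine 1: jobs [19], load = 19
  Machine 2: jobs [14, 8], load = 22
  Machine 3: jobs [10, 8, 3], load = 21
Makespan = max load = 22

22


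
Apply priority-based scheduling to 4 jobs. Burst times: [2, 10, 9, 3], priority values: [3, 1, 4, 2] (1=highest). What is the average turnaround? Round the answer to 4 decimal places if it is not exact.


Sort by priority (ascending = highest first):
Order: [(1, 10), (2, 3), (3, 2), (4, 9)]
Completion times:
  Priority 1, burst=10, C=10
  Priority 2, burst=3, C=13
  Priority 3, burst=2, C=15
  Priority 4, burst=9, C=24
Average turnaround = 62/4 = 15.5

15.5


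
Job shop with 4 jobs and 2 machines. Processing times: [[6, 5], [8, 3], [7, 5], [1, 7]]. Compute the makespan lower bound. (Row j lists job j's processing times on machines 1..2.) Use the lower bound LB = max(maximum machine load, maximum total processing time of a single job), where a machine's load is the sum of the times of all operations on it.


Machine loads:
  Machine 1: 6 + 8 + 7 + 1 = 22
  Machine 2: 5 + 3 + 5 + 7 = 20
Max machine load = 22
Job totals:
  Job 1: 11
  Job 2: 11
  Job 3: 12
  Job 4: 8
Max job total = 12
Lower bound = max(22, 12) = 22

22


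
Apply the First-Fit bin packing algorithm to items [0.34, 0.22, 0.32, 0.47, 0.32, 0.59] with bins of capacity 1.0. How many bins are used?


Place items sequentially using First-Fit:
  Item 0.34 -> new Bin 1
  Item 0.22 -> Bin 1 (now 0.56)
  Item 0.32 -> Bin 1 (now 0.88)
  Item 0.47 -> new Bin 2
  Item 0.32 -> Bin 2 (now 0.79)
  Item 0.59 -> new Bin 3
Total bins used = 3

3


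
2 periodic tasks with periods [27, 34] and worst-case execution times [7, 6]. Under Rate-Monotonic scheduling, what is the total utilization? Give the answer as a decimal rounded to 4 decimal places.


Compute individual utilizations (exact fractions):
  Task 1: C/T = 7/27 (approx. 0.2593)
  Task 2: C/T = 6/34 = 3/17 (approx. 0.1765)
Total utilization U = 7/27 + 3/17 = 200/459
Rounded to 4 decimal places: U = 0.4357
RM (Liu & Layland) bound for 2 tasks = 0.828427; compare with U = 200/459 (approx. 0.435730)
U <= bound, so schedulable by RM sufficient condition.

0.4357


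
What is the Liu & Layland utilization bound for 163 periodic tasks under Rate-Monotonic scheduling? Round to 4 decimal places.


Compute 2^(1/163) = 1.0042614911
Subtract 1: 1.0042614911 - 1 = 0.0042614911
Multiply by n: 163 * 0.0042614911 = 0.6946230493
Round to 4 dp: 0.6946

0.6946


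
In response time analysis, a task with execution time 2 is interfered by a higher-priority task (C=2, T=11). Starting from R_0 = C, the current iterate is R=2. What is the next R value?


R_next = C + ceil(R_prev / T_hp) * C_hp
ceil(2 / 11) = ceil(0.1818) = 1
Interference = 1 * 2 = 2
R_next = 2 + 2 = 4

4


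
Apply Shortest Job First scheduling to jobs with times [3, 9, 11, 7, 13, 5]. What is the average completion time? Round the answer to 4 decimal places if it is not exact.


SJF order (ascending): [3, 5, 7, 9, 11, 13]
Completion times:
  Job 1: burst=3, C=3
  Job 2: burst=5, C=8
  Job 3: burst=7, C=15
  Job 4: burst=9, C=24
  Job 5: burst=11, C=35
  Job 6: burst=13, C=48
Average completion = 133/6 = 22.1667

22.1667


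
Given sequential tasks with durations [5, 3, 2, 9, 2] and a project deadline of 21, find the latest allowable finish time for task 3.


LF(activity 3) = deadline - sum of successor durations
Successors: activities 4 through 5 with durations [9, 2]
Sum of successor durations = 11
LF = 21 - 11 = 10

10


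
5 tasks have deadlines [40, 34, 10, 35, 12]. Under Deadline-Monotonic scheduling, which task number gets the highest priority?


Sort tasks by relative deadline (ascending):
  Task 3: deadline = 10
  Task 5: deadline = 12
  Task 2: deadline = 34
  Task 4: deadline = 35
  Task 1: deadline = 40
Priority order (highest first): [3, 5, 2, 4, 1]
Highest priority task = 3

3


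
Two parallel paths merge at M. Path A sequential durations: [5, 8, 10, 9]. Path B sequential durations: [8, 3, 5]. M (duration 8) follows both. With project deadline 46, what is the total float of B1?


Forward pass: ES(B1) = sum of predecessors on chain B = 0
EF = ES + duration = 0 + 8 = 8
Backward pass: LF(M) = deadline = 46; LS(M) = 46 - 8 = 38
LF(B1) = LS(M) - sum(successors on chain B) = 38 - 8 = 30
LS = LF - duration = 30 - 8 = 22
Total float = LS - ES = 22 - 0 = 22

22


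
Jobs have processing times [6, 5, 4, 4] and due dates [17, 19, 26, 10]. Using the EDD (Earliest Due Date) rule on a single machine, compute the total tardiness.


Sort by due date (EDD order): [(4, 10), (6, 17), (5, 19), (4, 26)]
Compute completion times and tardiness:
  Job 1: p=4, d=10, C=4, tardiness=max(0,4-10)=0
  Job 2: p=6, d=17, C=10, tardiness=max(0,10-17)=0
  Job 3: p=5, d=19, C=15, tardiness=max(0,15-19)=0
  Job 4: p=4, d=26, C=19, tardiness=max(0,19-26)=0
Total tardiness = 0

0


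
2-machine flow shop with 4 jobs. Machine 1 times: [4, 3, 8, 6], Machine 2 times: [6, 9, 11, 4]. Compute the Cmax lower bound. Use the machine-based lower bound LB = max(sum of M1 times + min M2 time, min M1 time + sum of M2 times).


LB1 = sum(M1 times) + min(M2 times) = 21 + 4 = 25
LB2 = min(M1 times) + sum(M2 times) = 3 + 30 = 33
Lower bound = max(LB1, LB2) = max(25, 33) = 33

33


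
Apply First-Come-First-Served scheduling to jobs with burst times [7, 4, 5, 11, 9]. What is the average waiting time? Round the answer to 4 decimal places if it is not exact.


FCFS order (as given): [7, 4, 5, 11, 9]
Waiting times:
  Job 1: wait = 0
  Job 2: wait = 7
  Job 3: wait = 11
  Job 4: wait = 16
  Job 5: wait = 27
Sum of waiting times = 61
Average waiting time = 61/5 = 12.2

12.2


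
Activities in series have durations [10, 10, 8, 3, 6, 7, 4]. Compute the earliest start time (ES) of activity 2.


Activity 2 starts after activities 1 through 1 complete.
Predecessor durations: [10]
ES = 10 = 10

10


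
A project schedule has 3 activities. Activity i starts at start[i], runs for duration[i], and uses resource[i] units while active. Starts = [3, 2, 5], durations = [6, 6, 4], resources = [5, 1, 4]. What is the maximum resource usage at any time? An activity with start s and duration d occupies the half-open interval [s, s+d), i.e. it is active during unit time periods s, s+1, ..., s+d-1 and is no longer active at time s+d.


Each activity i is active on [start_i, start_i + duration_i).
Compute total resource usage per time slot:
  t=0: active resources = [], total = 0
  t=1: active resources = [], total = 0
  t=2: active resources = [1], total = 1
  t=3: active resources = [5, 1], total = 6
  t=4: active resources = [5, 1], total = 6
  t=5: active resources = [5, 1, 4], total = 10
  t=6: active resources = [5, 1, 4], total = 10
  t=7: active resources = [5, 1, 4], total = 10
  t=8: active resources = [5, 4], total = 9
Peak resource demand = 10

10


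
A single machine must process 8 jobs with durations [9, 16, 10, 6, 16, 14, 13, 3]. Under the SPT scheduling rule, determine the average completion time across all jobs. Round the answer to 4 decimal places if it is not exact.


Sort jobs by processing time (SPT order): [3, 6, 9, 10, 13, 14, 16, 16]
Compute completion times sequentially:
  Job 1: processing = 3, completes at 3
  Job 2: processing = 6, completes at 9
  Job 3: processing = 9, completes at 18
  Job 4: processing = 10, completes at 28
  Job 5: processing = 13, completes at 41
  Job 6: processing = 14, completes at 55
  Job 7: processing = 16, completes at 71
  Job 8: processing = 16, completes at 87
Sum of completion times = 312
Average completion time = 312/8 = 39.0

39.0


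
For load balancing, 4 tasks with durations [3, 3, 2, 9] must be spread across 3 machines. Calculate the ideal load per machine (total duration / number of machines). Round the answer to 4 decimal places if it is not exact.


Total processing time = 3 + 3 + 2 + 9 = 17
Number of machines = 3
Ideal balanced load = 17 / 3 = 5.6667

5.6667


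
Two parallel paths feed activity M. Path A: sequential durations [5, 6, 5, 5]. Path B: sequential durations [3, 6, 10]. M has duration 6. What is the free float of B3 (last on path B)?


ES(B3) = sum of predecessors on chain B = 9
EF(B3) = ES + duration = 9 + 10 = 19
Successor of B3 is M. ES(M) = max(sum(A), sum(B)) = max(21, 19) = 21
Free float = ES(successor) - EF(current) = 21 - 19 = 2

2


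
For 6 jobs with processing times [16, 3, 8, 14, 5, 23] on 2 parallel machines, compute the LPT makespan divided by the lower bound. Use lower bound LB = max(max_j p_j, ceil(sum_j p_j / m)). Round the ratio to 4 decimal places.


LPT order: [23, 16, 14, 8, 5, 3]
Machine loads after assignment: [34, 35]
LPT makespan = 35
Lower bound = max(max_job, ceil(total/2)) = max(23, 35) = 35
Ratio = 35 / 35 = 1.0

1.0


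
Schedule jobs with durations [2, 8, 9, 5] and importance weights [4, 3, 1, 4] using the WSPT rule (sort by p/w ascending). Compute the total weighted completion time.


Compute p/w ratios and sort ascending (WSPT): [(2, 4), (5, 4), (8, 3), (9, 1)]
Compute weighted completion times:
  Job (p=2,w=4): C=2, w*C=4*2=8
  Job (p=5,w=4): C=7, w*C=4*7=28
  Job (p=8,w=3): C=15, w*C=3*15=45
  Job (p=9,w=1): C=24, w*C=1*24=24
Total weighted completion time = 105

105


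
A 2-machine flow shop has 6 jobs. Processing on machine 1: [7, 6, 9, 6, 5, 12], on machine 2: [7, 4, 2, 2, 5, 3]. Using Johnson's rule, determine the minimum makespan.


Apply Johnson's rule:
  Group 1 (a <= b): [(5, 5, 5), (1, 7, 7)]
  Group 2 (a > b): [(2, 6, 4), (6, 12, 3), (3, 9, 2), (4, 6, 2)]
Optimal job order: [5, 1, 2, 6, 3, 4]
Schedule:
  Job 5: M1 done at 5, M2 done at 10
  Job 1: M1 done at 12, M2 done at 19
  Job 2: M1 done at 18, M2 done at 23
  Job 6: M1 done at 30, M2 done at 33
  Job 3: M1 done at 39, M2 done at 41
  Job 4: M1 done at 45, M2 done at 47
Makespan = 47

47


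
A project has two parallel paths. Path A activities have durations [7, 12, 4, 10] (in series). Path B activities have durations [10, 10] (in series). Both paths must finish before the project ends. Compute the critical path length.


Path A total = 7 + 12 + 4 + 10 = 33
Path B total = 10 + 10 = 20
Critical path = longest path = max(33, 20) = 33

33


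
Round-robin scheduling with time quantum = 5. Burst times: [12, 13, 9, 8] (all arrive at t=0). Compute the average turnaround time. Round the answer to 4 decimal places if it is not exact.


Time quantum = 5
Execution trace:
  J1 runs 5 units, time = 5
  J2 runs 5 units, time = 10
  J3 runs 5 units, time = 15
  J4 runs 5 units, time = 20
  J1 runs 5 units, time = 25
  J2 runs 5 units, time = 30
  J3 runs 4 units, time = 34
  J4 runs 3 units, time = 37
  J1 runs 2 units, time = 39
  J2 runs 3 units, time = 42
Finish times: [39, 42, 34, 37]
Average turnaround = 152/4 = 38.0

38.0


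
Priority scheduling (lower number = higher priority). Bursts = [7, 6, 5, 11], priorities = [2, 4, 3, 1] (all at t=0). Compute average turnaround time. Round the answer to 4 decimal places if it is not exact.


Sort by priority (ascending = highest first):
Order: [(1, 11), (2, 7), (3, 5), (4, 6)]
Completion times:
  Priority 1, burst=11, C=11
  Priority 2, burst=7, C=18
  Priority 3, burst=5, C=23
  Priority 4, burst=6, C=29
Average turnaround = 81/4 = 20.25

20.25


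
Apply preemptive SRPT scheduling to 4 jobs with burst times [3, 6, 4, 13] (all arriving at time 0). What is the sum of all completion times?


Since all jobs arrive at t=0, SRPT equals SPT ordering.
SPT order: [3, 4, 6, 13]
Completion times:
  Job 1: p=3, C=3
  Job 2: p=4, C=7
  Job 3: p=6, C=13
  Job 4: p=13, C=26
Total completion time = 3 + 7 + 13 + 26 = 49

49


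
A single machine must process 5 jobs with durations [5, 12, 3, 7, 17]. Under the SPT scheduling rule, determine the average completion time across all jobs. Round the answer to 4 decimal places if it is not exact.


Sort jobs by processing time (SPT order): [3, 5, 7, 12, 17]
Compute completion times sequentially:
  Job 1: processing = 3, completes at 3
  Job 2: processing = 5, completes at 8
  Job 3: processing = 7, completes at 15
  Job 4: processing = 12, completes at 27
  Job 5: processing = 17, completes at 44
Sum of completion times = 97
Average completion time = 97/5 = 19.4

19.4


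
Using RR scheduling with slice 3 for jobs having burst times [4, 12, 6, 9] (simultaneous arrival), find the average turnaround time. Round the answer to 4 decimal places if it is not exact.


Time quantum = 3
Execution trace:
  J1 runs 3 units, time = 3
  J2 runs 3 units, time = 6
  J3 runs 3 units, time = 9
  J4 runs 3 units, time = 12
  J1 runs 1 units, time = 13
  J2 runs 3 units, time = 16
  J3 runs 3 units, time = 19
  J4 runs 3 units, time = 22
  J2 runs 3 units, time = 25
  J4 runs 3 units, time = 28
  J2 runs 3 units, time = 31
Finish times: [13, 31, 19, 28]
Average turnaround = 91/4 = 22.75

22.75


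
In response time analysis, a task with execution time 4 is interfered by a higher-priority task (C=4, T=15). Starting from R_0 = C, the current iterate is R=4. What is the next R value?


R_next = C + ceil(R_prev / T_hp) * C_hp
ceil(4 / 15) = ceil(0.2667) = 1
Interference = 1 * 4 = 4
R_next = 4 + 4 = 8

8


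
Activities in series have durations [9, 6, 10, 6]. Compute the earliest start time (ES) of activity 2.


Activity 2 starts after activities 1 through 1 complete.
Predecessor durations: [9]
ES = 9 = 9

9


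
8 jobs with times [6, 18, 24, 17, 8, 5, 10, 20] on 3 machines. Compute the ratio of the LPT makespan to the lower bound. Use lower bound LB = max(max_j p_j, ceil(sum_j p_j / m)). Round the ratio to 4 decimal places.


LPT order: [24, 20, 18, 17, 10, 8, 6, 5]
Machine loads after assignment: [37, 36, 35]
LPT makespan = 37
Lower bound = max(max_job, ceil(total/3)) = max(24, 36) = 36
Ratio = 37 / 36 = 1.0278

1.0278


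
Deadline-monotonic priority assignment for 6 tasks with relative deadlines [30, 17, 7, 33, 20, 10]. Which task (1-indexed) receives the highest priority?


Sort tasks by relative deadline (ascending):
  Task 3: deadline = 7
  Task 6: deadline = 10
  Task 2: deadline = 17
  Task 5: deadline = 20
  Task 1: deadline = 30
  Task 4: deadline = 33
Priority order (highest first): [3, 6, 2, 5, 1, 4]
Highest priority task = 3

3


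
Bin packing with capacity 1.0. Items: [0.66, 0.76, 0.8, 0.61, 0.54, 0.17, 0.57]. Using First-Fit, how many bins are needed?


Place items sequentially using First-Fit:
  Item 0.66 -> new Bin 1
  Item 0.76 -> new Bin 2
  Item 0.8 -> new Bin 3
  Item 0.61 -> new Bin 4
  Item 0.54 -> new Bin 5
  Item 0.17 -> Bin 1 (now 0.83)
  Item 0.57 -> new Bin 6
Total bins used = 6

6


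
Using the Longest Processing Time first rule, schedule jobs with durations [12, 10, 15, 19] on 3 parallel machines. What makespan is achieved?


Sort jobs in decreasing order (LPT): [19, 15, 12, 10]
Assign each job to the least loaded machine:
  Machine 1: jobs [19], load = 19
  Machine 2: jobs [15], load = 15
  Machine 3: jobs [12, 10], load = 22
Makespan = max load = 22

22


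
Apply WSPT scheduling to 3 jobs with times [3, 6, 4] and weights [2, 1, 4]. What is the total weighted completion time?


Compute p/w ratios and sort ascending (WSPT): [(4, 4), (3, 2), (6, 1)]
Compute weighted completion times:
  Job (p=4,w=4): C=4, w*C=4*4=16
  Job (p=3,w=2): C=7, w*C=2*7=14
  Job (p=6,w=1): C=13, w*C=1*13=13
Total weighted completion time = 43

43


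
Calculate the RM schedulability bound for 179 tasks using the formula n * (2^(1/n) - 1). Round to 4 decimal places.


Compute 2^(1/179) = 1.0038798378
Subtract 1: 1.0038798378 - 1 = 0.0038798378
Multiply by n: 179 * 0.0038798378 = 0.6944909662
Round to 4 dp: 0.6945

0.6945


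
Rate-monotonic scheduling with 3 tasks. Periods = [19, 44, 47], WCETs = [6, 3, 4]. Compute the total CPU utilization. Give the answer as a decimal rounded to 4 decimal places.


Compute individual utilizations (exact fractions):
  Task 1: C/T = 6/19 (approx. 0.3158)
  Task 2: C/T = 3/44 (approx. 0.0682)
  Task 3: C/T = 4/47 (approx. 0.0851)
Total utilization U = 6/19 + 3/44 + 4/47 = 18431/39292
Rounded to 4 decimal places: U = 0.4691
RM (Liu & Layland) bound for 3 tasks = 0.779763; compare with U = 18431/39292 (approx. 0.469078)
U <= bound, so schedulable by RM sufficient condition.

0.4691


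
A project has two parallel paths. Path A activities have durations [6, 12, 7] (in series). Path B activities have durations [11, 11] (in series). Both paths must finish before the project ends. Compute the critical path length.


Path A total = 6 + 12 + 7 = 25
Path B total = 11 + 11 = 22
Critical path = longest path = max(25, 22) = 25

25


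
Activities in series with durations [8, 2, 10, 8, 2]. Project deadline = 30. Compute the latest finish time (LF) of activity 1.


LF(activity 1) = deadline - sum of successor durations
Successors: activities 2 through 5 with durations [2, 10, 8, 2]
Sum of successor durations = 22
LF = 30 - 22 = 8

8


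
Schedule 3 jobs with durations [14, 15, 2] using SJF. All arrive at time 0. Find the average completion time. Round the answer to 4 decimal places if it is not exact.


SJF order (ascending): [2, 14, 15]
Completion times:
  Job 1: burst=2, C=2
  Job 2: burst=14, C=16
  Job 3: burst=15, C=31
Average completion = 49/3 = 16.3333

16.3333


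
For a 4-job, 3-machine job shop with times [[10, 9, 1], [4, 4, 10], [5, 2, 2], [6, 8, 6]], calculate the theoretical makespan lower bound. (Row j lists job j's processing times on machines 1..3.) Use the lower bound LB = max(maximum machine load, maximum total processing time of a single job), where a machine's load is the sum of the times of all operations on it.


Machine loads:
  Machine 1: 10 + 4 + 5 + 6 = 25
  Machine 2: 9 + 4 + 2 + 8 = 23
  Machine 3: 1 + 10 + 2 + 6 = 19
Max machine load = 25
Job totals:
  Job 1: 20
  Job 2: 18
  Job 3: 9
  Job 4: 20
Max job total = 20
Lower bound = max(25, 20) = 25

25


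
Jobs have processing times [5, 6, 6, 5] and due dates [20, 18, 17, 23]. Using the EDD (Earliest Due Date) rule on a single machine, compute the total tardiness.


Sort by due date (EDD order): [(6, 17), (6, 18), (5, 20), (5, 23)]
Compute completion times and tardiness:
  Job 1: p=6, d=17, C=6, tardiness=max(0,6-17)=0
  Job 2: p=6, d=18, C=12, tardiness=max(0,12-18)=0
  Job 3: p=5, d=20, C=17, tardiness=max(0,17-20)=0
  Job 4: p=5, d=23, C=22, tardiness=max(0,22-23)=0
Total tardiness = 0

0


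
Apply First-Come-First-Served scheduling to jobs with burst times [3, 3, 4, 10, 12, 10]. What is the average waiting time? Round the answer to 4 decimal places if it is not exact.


FCFS order (as given): [3, 3, 4, 10, 12, 10]
Waiting times:
  Job 1: wait = 0
  Job 2: wait = 3
  Job 3: wait = 6
  Job 4: wait = 10
  Job 5: wait = 20
  Job 6: wait = 32
Sum of waiting times = 71
Average waiting time = 71/6 = 11.8333

11.8333


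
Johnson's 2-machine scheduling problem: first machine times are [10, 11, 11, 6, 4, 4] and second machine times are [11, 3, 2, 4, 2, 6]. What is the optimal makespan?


Apply Johnson's rule:
  Group 1 (a <= b): [(6, 4, 6), (1, 10, 11)]
  Group 2 (a > b): [(4, 6, 4), (2, 11, 3), (3, 11, 2), (5, 4, 2)]
Optimal job order: [6, 1, 4, 2, 3, 5]
Schedule:
  Job 6: M1 done at 4, M2 done at 10
  Job 1: M1 done at 14, M2 done at 25
  Job 4: M1 done at 20, M2 done at 29
  Job 2: M1 done at 31, M2 done at 34
  Job 3: M1 done at 42, M2 done at 44
  Job 5: M1 done at 46, M2 done at 48
Makespan = 48

48


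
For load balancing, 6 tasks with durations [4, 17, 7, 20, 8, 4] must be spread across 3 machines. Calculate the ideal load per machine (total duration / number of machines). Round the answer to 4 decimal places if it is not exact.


Total processing time = 4 + 17 + 7 + 20 + 8 + 4 = 60
Number of machines = 3
Ideal balanced load = 60 / 3 = 20.0

20.0


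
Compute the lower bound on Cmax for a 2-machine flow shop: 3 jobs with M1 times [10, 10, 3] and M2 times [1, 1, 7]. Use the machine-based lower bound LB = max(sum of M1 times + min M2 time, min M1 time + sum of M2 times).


LB1 = sum(M1 times) + min(M2 times) = 23 + 1 = 24
LB2 = min(M1 times) + sum(M2 times) = 3 + 9 = 12
Lower bound = max(LB1, LB2) = max(24, 12) = 24

24


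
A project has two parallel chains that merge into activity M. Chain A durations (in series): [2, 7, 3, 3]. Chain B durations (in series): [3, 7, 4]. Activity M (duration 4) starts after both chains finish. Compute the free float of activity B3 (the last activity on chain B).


ES(B3) = sum of predecessors on chain B = 10
EF(B3) = ES + duration = 10 + 4 = 14
Successor of B3 is M. ES(M) = max(sum(A), sum(B)) = max(15, 14) = 15
Free float = ES(successor) - EF(current) = 15 - 14 = 1

1


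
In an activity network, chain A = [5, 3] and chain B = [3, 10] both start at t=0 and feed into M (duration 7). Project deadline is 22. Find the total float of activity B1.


Forward pass: ES(B1) = sum of predecessors on chain B = 0
EF = ES + duration = 0 + 3 = 3
Backward pass: LF(M) = deadline = 22; LS(M) = 22 - 7 = 15
LF(B1) = LS(M) - sum(successors on chain B) = 15 - 10 = 5
LS = LF - duration = 5 - 3 = 2
Total float = LS - ES = 2 - 0 = 2

2


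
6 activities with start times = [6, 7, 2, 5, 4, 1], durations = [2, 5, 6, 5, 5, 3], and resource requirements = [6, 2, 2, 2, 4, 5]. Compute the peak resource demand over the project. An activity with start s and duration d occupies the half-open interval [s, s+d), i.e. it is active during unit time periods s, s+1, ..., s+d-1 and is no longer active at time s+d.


Each activity i is active on [start_i, start_i + duration_i).
Compute total resource usage per time slot:
  t=0: active resources = [], total = 0
  t=1: active resources = [5], total = 5
  t=2: active resources = [2, 5], total = 7
  t=3: active resources = [2, 5], total = 7
  t=4: active resources = [2, 4], total = 6
  t=5: active resources = [2, 2, 4], total = 8
  t=6: active resources = [6, 2, 2, 4], total = 14
  t=7: active resources = [6, 2, 2, 2, 4], total = 16
  t=8: active resources = [2, 2, 4], total = 8
  t=9: active resources = [2, 2], total = 4
  t=10: active resources = [2], total = 2
  t=11: active resources = [2], total = 2
Peak resource demand = 16

16


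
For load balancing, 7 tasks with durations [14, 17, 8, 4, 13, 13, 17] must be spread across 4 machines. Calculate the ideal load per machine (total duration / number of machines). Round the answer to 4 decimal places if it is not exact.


Total processing time = 14 + 17 + 8 + 4 + 13 + 13 + 17 = 86
Number of machines = 4
Ideal balanced load = 86 / 4 = 21.5

21.5


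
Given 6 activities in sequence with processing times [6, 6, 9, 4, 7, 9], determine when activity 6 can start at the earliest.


Activity 6 starts after activities 1 through 5 complete.
Predecessor durations: [6, 6, 9, 4, 7]
ES = 6 + 6 + 9 + 4 + 7 = 32

32


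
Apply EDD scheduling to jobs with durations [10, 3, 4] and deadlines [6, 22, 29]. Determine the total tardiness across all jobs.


Sort by due date (EDD order): [(10, 6), (3, 22), (4, 29)]
Compute completion times and tardiness:
  Job 1: p=10, d=6, C=10, tardiness=max(0,10-6)=4
  Job 2: p=3, d=22, C=13, tardiness=max(0,13-22)=0
  Job 3: p=4, d=29, C=17, tardiness=max(0,17-29)=0
Total tardiness = 4

4


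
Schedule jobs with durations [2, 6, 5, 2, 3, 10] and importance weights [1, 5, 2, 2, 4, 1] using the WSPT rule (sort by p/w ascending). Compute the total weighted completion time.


Compute p/w ratios and sort ascending (WSPT): [(3, 4), (2, 2), (6, 5), (2, 1), (5, 2), (10, 1)]
Compute weighted completion times:
  Job (p=3,w=4): C=3, w*C=4*3=12
  Job (p=2,w=2): C=5, w*C=2*5=10
  Job (p=6,w=5): C=11, w*C=5*11=55
  Job (p=2,w=1): C=13, w*C=1*13=13
  Job (p=5,w=2): C=18, w*C=2*18=36
  Job (p=10,w=1): C=28, w*C=1*28=28
Total weighted completion time = 154

154


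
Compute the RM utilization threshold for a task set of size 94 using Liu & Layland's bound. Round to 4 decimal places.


Compute 2^(1/94) = 1.0074011604
Subtract 1: 1.0074011604 - 1 = 0.0074011604
Multiply by n: 94 * 0.0074011604 = 0.6957090776
Round to 4 dp: 0.6957

0.6957


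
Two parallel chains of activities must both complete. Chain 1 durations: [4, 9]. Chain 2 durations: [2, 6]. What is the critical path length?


Path A total = 4 + 9 = 13
Path B total = 2 + 6 = 8
Critical path = longest path = max(13, 8) = 13

13


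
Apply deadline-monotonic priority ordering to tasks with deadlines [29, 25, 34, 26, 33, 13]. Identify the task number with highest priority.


Sort tasks by relative deadline (ascending):
  Task 6: deadline = 13
  Task 2: deadline = 25
  Task 4: deadline = 26
  Task 1: deadline = 29
  Task 5: deadline = 33
  Task 3: deadline = 34
Priority order (highest first): [6, 2, 4, 1, 5, 3]
Highest priority task = 6

6


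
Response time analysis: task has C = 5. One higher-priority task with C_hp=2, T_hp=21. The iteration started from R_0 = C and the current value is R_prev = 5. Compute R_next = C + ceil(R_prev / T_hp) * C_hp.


R_next = C + ceil(R_prev / T_hp) * C_hp
ceil(5 / 21) = ceil(0.2381) = 1
Interference = 1 * 2 = 2
R_next = 5 + 2 = 7

7


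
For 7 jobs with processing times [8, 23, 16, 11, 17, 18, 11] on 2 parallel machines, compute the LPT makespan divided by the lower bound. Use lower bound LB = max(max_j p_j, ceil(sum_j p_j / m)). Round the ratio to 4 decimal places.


LPT order: [23, 18, 17, 16, 11, 11, 8]
Machine loads after assignment: [50, 54]
LPT makespan = 54
Lower bound = max(max_job, ceil(total/2)) = max(23, 52) = 52
Ratio = 54 / 52 = 1.0385

1.0385


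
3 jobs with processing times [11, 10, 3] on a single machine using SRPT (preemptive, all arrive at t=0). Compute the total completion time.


Since all jobs arrive at t=0, SRPT equals SPT ordering.
SPT order: [3, 10, 11]
Completion times:
  Job 1: p=3, C=3
  Job 2: p=10, C=13
  Job 3: p=11, C=24
Total completion time = 3 + 13 + 24 = 40

40


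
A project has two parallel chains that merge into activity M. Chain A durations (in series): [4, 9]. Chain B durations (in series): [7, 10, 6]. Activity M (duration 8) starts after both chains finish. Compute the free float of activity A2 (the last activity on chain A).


ES(A2) = sum of predecessors on chain A = 4
EF(A2) = ES + duration = 4 + 9 = 13
Successor of A2 is M. ES(M) = max(sum(A), sum(B)) = max(13, 23) = 23
Free float = ES(successor) - EF(current) = 23 - 13 = 10

10


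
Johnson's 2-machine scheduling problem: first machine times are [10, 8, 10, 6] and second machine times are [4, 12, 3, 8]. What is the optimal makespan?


Apply Johnson's rule:
  Group 1 (a <= b): [(4, 6, 8), (2, 8, 12)]
  Group 2 (a > b): [(1, 10, 4), (3, 10, 3)]
Optimal job order: [4, 2, 1, 3]
Schedule:
  Job 4: M1 done at 6, M2 done at 14
  Job 2: M1 done at 14, M2 done at 26
  Job 1: M1 done at 24, M2 done at 30
  Job 3: M1 done at 34, M2 done at 37
Makespan = 37

37


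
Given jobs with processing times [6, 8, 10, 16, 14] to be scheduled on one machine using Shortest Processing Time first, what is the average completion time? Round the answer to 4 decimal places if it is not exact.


Sort jobs by processing time (SPT order): [6, 8, 10, 14, 16]
Compute completion times sequentially:
  Job 1: processing = 6, completes at 6
  Job 2: processing = 8, completes at 14
  Job 3: processing = 10, completes at 24
  Job 4: processing = 14, completes at 38
  Job 5: processing = 16, completes at 54
Sum of completion times = 136
Average completion time = 136/5 = 27.2

27.2


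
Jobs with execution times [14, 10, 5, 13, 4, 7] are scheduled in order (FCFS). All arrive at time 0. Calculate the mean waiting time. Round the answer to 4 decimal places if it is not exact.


FCFS order (as given): [14, 10, 5, 13, 4, 7]
Waiting times:
  Job 1: wait = 0
  Job 2: wait = 14
  Job 3: wait = 24
  Job 4: wait = 29
  Job 5: wait = 42
  Job 6: wait = 46
Sum of waiting times = 155
Average waiting time = 155/6 = 25.8333

25.8333


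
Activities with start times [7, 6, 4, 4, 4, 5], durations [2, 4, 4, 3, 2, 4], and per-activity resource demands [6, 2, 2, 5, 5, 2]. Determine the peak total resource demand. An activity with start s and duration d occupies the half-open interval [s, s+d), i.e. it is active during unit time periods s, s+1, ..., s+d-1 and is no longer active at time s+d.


Each activity i is active on [start_i, start_i + duration_i).
Compute total resource usage per time slot:
  t=0: active resources = [], total = 0
  t=1: active resources = [], total = 0
  t=2: active resources = [], total = 0
  t=3: active resources = [], total = 0
  t=4: active resources = [2, 5, 5], total = 12
  t=5: active resources = [2, 5, 5, 2], total = 14
  t=6: active resources = [2, 2, 5, 2], total = 11
  t=7: active resources = [6, 2, 2, 2], total = 12
  t=8: active resources = [6, 2, 2], total = 10
  t=9: active resources = [2], total = 2
Peak resource demand = 14

14


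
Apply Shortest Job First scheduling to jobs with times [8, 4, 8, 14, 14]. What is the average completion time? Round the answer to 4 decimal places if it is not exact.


SJF order (ascending): [4, 8, 8, 14, 14]
Completion times:
  Job 1: burst=4, C=4
  Job 2: burst=8, C=12
  Job 3: burst=8, C=20
  Job 4: burst=14, C=34
  Job 5: burst=14, C=48
Average completion = 118/5 = 23.6

23.6


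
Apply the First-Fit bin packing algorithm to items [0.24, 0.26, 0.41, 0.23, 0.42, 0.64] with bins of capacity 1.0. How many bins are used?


Place items sequentially using First-Fit:
  Item 0.24 -> new Bin 1
  Item 0.26 -> Bin 1 (now 0.5)
  Item 0.41 -> Bin 1 (now 0.91)
  Item 0.23 -> new Bin 2
  Item 0.42 -> Bin 2 (now 0.65)
  Item 0.64 -> new Bin 3
Total bins used = 3

3


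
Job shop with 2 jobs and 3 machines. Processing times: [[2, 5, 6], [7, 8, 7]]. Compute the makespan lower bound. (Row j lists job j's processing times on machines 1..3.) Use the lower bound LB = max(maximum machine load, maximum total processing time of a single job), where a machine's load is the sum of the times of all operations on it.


Machine loads:
  Machine 1: 2 + 7 = 9
  Machine 2: 5 + 8 = 13
  Machine 3: 6 + 7 = 13
Max machine load = 13
Job totals:
  Job 1: 13
  Job 2: 22
Max job total = 22
Lower bound = max(13, 22) = 22

22


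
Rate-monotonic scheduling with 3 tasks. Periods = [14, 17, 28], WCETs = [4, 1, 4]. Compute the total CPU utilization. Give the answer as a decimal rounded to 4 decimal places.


Compute individual utilizations (exact fractions):
  Task 1: C/T = 4/14 = 2/7 (approx. 0.2857)
  Task 2: C/T = 1/17 (approx. 0.0588)
  Task 3: C/T = 4/28 = 1/7 (approx. 0.1429)
Total utilization U = 2/7 + 1/17 + 1/7 = 58/119
Rounded to 4 decimal places: U = 0.4874
RM (Liu & Layland) bound for 3 tasks = 0.779763; compare with U = 58/119 (approx. 0.487395)
U <= bound, so schedulable by RM sufficient condition.

0.4874


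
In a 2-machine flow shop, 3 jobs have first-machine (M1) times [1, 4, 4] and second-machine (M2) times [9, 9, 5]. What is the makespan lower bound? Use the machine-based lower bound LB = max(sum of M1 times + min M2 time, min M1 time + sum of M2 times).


LB1 = sum(M1 times) + min(M2 times) = 9 + 5 = 14
LB2 = min(M1 times) + sum(M2 times) = 1 + 23 = 24
Lower bound = max(LB1, LB2) = max(14, 24) = 24

24


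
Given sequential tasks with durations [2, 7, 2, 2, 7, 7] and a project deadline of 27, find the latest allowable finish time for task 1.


LF(activity 1) = deadline - sum of successor durations
Successors: activities 2 through 6 with durations [7, 2, 2, 7, 7]
Sum of successor durations = 25
LF = 27 - 25 = 2

2


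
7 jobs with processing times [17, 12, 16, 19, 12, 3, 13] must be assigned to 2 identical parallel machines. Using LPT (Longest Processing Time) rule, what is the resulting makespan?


Sort jobs in decreasing order (LPT): [19, 17, 16, 13, 12, 12, 3]
Assign each job to the least loaded machine:
  Machine 1: jobs [19, 13, 12, 3], load = 47
  Machine 2: jobs [17, 16, 12], load = 45
Makespan = max load = 47

47


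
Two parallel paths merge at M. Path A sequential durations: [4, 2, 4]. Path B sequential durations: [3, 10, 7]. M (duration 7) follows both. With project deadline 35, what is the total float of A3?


Forward pass: ES(A3) = sum of predecessors on chain A = 6
EF = ES + duration = 6 + 4 = 10
Backward pass: LF(M) = deadline = 35; LS(M) = 35 - 7 = 28
LF(A3) = LS(M) - sum(successors on chain A) = 28 - 0 = 28
LS = LF - duration = 28 - 4 = 24
Total float = LS - ES = 24 - 6 = 18

18


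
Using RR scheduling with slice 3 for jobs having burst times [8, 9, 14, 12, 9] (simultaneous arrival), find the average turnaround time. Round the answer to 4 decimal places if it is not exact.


Time quantum = 3
Execution trace:
  J1 runs 3 units, time = 3
  J2 runs 3 units, time = 6
  J3 runs 3 units, time = 9
  J4 runs 3 units, time = 12
  J5 runs 3 units, time = 15
  J1 runs 3 units, time = 18
  J2 runs 3 units, time = 21
  J3 runs 3 units, time = 24
  J4 runs 3 units, time = 27
  J5 runs 3 units, time = 30
  J1 runs 2 units, time = 32
  J2 runs 3 units, time = 35
  J3 runs 3 units, time = 38
  J4 runs 3 units, time = 41
  J5 runs 3 units, time = 44
  J3 runs 3 units, time = 47
  J4 runs 3 units, time = 50
  J3 runs 2 units, time = 52
Finish times: [32, 35, 52, 50, 44]
Average turnaround = 213/5 = 42.6

42.6


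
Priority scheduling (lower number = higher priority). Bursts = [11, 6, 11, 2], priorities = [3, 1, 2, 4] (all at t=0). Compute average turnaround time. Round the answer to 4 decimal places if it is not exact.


Sort by priority (ascending = highest first):
Order: [(1, 6), (2, 11), (3, 11), (4, 2)]
Completion times:
  Priority 1, burst=6, C=6
  Priority 2, burst=11, C=17
  Priority 3, burst=11, C=28
  Priority 4, burst=2, C=30
Average turnaround = 81/4 = 20.25

20.25


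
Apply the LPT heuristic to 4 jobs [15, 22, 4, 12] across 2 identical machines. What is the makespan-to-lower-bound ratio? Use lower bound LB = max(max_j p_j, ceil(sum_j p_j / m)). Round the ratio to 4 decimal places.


LPT order: [22, 15, 12, 4]
Machine loads after assignment: [26, 27]
LPT makespan = 27
Lower bound = max(max_job, ceil(total/2)) = max(22, 27) = 27
Ratio = 27 / 27 = 1.0

1.0


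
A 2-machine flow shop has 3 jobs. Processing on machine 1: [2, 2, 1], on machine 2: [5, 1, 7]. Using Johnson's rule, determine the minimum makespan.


Apply Johnson's rule:
  Group 1 (a <= b): [(3, 1, 7), (1, 2, 5)]
  Group 2 (a > b): [(2, 2, 1)]
Optimal job order: [3, 1, 2]
Schedule:
  Job 3: M1 done at 1, M2 done at 8
  Job 1: M1 done at 3, M2 done at 13
  Job 2: M1 done at 5, M2 done at 14
Makespan = 14

14


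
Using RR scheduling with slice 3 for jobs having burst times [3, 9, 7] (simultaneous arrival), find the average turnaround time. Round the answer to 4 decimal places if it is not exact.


Time quantum = 3
Execution trace:
  J1 runs 3 units, time = 3
  J2 runs 3 units, time = 6
  J3 runs 3 units, time = 9
  J2 runs 3 units, time = 12
  J3 runs 3 units, time = 15
  J2 runs 3 units, time = 18
  J3 runs 1 units, time = 19
Finish times: [3, 18, 19]
Average turnaround = 40/3 = 13.3333

13.3333


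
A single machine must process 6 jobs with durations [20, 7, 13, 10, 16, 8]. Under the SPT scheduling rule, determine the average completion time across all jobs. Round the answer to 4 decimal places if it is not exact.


Sort jobs by processing time (SPT order): [7, 8, 10, 13, 16, 20]
Compute completion times sequentially:
  Job 1: processing = 7, completes at 7
  Job 2: processing = 8, completes at 15
  Job 3: processing = 10, completes at 25
  Job 4: processing = 13, completes at 38
  Job 5: processing = 16, completes at 54
  Job 6: processing = 20, completes at 74
Sum of completion times = 213
Average completion time = 213/6 = 35.5

35.5


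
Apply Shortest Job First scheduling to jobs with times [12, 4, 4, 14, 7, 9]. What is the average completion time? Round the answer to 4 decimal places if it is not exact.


SJF order (ascending): [4, 4, 7, 9, 12, 14]
Completion times:
  Job 1: burst=4, C=4
  Job 2: burst=4, C=8
  Job 3: burst=7, C=15
  Job 4: burst=9, C=24
  Job 5: burst=12, C=36
  Job 6: burst=14, C=50
Average completion = 137/6 = 22.8333

22.8333


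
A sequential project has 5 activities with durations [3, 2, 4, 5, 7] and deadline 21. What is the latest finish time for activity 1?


LF(activity 1) = deadline - sum of successor durations
Successors: activities 2 through 5 with durations [2, 4, 5, 7]
Sum of successor durations = 18
LF = 21 - 18 = 3

3


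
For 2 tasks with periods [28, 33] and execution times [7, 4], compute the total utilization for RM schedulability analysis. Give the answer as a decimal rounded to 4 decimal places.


Compute individual utilizations (exact fractions):
  Task 1: C/T = 7/28 = 1/4 (approx. 0.25)
  Task 2: C/T = 4/33 (approx. 0.1212)
Total utilization U = 1/4 + 4/33 = 49/132
Rounded to 4 decimal places: U = 0.3712
RM (Liu & Layland) bound for 2 tasks = 0.828427; compare with U = 49/132 (approx. 0.371212)
U <= bound, so schedulable by RM sufficient condition.

0.3712


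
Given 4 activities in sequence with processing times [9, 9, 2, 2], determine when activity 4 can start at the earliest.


Activity 4 starts after activities 1 through 3 complete.
Predecessor durations: [9, 9, 2]
ES = 9 + 9 + 2 = 20

20


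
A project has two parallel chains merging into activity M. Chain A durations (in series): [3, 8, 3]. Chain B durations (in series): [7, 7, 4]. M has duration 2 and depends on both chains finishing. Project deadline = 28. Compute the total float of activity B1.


Forward pass: ES(B1) = sum of predecessors on chain B = 0
EF = ES + duration = 0 + 7 = 7
Backward pass: LF(M) = deadline = 28; LS(M) = 28 - 2 = 26
LF(B1) = LS(M) - sum(successors on chain B) = 26 - 11 = 15
LS = LF - duration = 15 - 7 = 8
Total float = LS - ES = 8 - 0 = 8

8


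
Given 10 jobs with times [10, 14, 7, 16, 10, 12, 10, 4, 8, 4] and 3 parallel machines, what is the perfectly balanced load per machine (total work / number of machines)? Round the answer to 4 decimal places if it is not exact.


Total processing time = 10 + 14 + 7 + 16 + 10 + 12 + 10 + 4 + 8 + 4 = 95
Number of machines = 3
Ideal balanced load = 95 / 3 = 31.6667

31.6667


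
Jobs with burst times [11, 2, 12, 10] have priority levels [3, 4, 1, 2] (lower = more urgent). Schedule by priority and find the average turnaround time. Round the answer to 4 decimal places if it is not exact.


Sort by priority (ascending = highest first):
Order: [(1, 12), (2, 10), (3, 11), (4, 2)]
Completion times:
  Priority 1, burst=12, C=12
  Priority 2, burst=10, C=22
  Priority 3, burst=11, C=33
  Priority 4, burst=2, C=35
Average turnaround = 102/4 = 25.5

25.5


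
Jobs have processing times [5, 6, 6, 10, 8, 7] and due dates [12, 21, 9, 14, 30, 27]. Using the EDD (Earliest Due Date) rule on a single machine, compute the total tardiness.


Sort by due date (EDD order): [(6, 9), (5, 12), (10, 14), (6, 21), (7, 27), (8, 30)]
Compute completion times and tardiness:
  Job 1: p=6, d=9, C=6, tardiness=max(0,6-9)=0
  Job 2: p=5, d=12, C=11, tardiness=max(0,11-12)=0
  Job 3: p=10, d=14, C=21, tardiness=max(0,21-14)=7
  Job 4: p=6, d=21, C=27, tardiness=max(0,27-21)=6
  Job 5: p=7, d=27, C=34, tardiness=max(0,34-27)=7
  Job 6: p=8, d=30, C=42, tardiness=max(0,42-30)=12
Total tardiness = 32

32


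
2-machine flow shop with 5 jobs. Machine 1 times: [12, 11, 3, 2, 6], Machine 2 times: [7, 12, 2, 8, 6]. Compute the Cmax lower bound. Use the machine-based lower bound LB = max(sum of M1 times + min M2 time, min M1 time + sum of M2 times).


LB1 = sum(M1 times) + min(M2 times) = 34 + 2 = 36
LB2 = min(M1 times) + sum(M2 times) = 2 + 35 = 37
Lower bound = max(LB1, LB2) = max(36, 37) = 37

37
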